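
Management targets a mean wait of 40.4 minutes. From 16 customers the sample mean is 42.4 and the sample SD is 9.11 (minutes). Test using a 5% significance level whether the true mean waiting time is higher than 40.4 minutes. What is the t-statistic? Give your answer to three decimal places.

H0: μ = 40.4; H1: μ > 40.4 (one-sample t-test, right-tailed).
t = (x̄ − μ₀)/(s/√n) = (42.4 − 40.4)/(9.11/√16) = 0.878
df = n − 1 = 15
p-value = P(T ≥ 0.878) ≈ 0.1969
Since p ≈ 0.1969 > α = 0.05, fail to reject H0; the evidence is not statistically significant.

0.878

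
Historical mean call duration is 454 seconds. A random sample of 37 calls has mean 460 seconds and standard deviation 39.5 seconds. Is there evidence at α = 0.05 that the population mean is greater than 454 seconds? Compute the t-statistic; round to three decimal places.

0.924

H0: μ = 454; H1: μ > 454 (one-sample t-test, right-tailed).
t = (x̄ − μ₀)/(s/√n) = (460 − 454)/(39.5/√37) = 0.924
df = n − 1 = 36
p-value = P(T ≥ 0.924) ≈ 0.1808
Since p ≈ 0.1808 > α = 0.05, fail to reject H0; the data do not provide sufficient evidence against H0.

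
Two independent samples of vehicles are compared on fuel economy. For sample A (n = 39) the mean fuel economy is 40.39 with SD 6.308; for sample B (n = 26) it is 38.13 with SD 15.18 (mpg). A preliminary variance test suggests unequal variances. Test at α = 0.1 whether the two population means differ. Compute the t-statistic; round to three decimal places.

Let group 1 = sample A, group 2 = sample B. H0: μ_1 = μ_2; H1: μ_1 ≠ μ_2 (Welch's two-sample t-test, two-sided).
t = (x̄_1 − x̄_2)/√(s_1²/n_1 + s_2²/n_2) = (40.39 − 38.13)/√(6.308²/39 + 15.18²/26) = 0.719
Welch–Satterthwaite df ≈ 30.82
Two-sided p-value ≈ 0.4776
Since p ≈ 0.4776 > α = 0.1, fail to reject H0; the evidence is not statistically significant.

0.719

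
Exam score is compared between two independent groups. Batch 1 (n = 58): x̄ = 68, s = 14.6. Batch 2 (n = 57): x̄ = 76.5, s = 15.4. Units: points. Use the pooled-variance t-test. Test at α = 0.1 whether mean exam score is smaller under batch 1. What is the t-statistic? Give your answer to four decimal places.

Let group 1 = batch 1, group 2 = batch 2. H0: μ_1 = μ_2; H1: μ_1 < μ_2 (two-sample pooled-variance t-test, left-tailed).
s_p² = [(58−1)·14.6² + (57−1)·15.4²]/(58+57−2) = 225.054
t = (68 − 76.5)/√[225.054·(1/58 + 1/57)] = -3.0379
df = n₁ + n₂ − 2 = 113
p-value = P(T ≤ -3.0379) ≈ 0.001
Since p ≈ 0.001 < α = 0.1, reject H0; the evidence is statistically significant.

-3.0379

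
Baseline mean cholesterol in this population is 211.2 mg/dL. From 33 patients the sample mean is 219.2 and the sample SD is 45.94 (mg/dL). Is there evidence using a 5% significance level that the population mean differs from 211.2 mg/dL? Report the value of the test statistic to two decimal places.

1.00

H0: μ = 211.2; H1: μ ≠ 211.2 (one-sample t-test, two-sided).
t = (x̄ − μ₀)/(s/√n) = (219.2 − 211.2)/(45.94/√33) = 1.00
df = n − 1 = 32
Two-sided p-value ≈ 0.3246
Since p ≈ 0.3246 > α = 0.05, fail to reject H0; the data do not provide sufficient evidence against H0.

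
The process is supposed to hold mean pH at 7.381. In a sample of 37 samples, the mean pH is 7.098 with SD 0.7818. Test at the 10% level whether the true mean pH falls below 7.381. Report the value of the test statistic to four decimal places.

H0: μ = 7.381; H1: μ < 7.381 (one-sample t-test, left-tailed).
t = (x̄ − μ₀)/(s/√n) = (7.098 − 7.381)/(0.7818/√37) = -2.2019
df = n − 1 = 36
p-value = P(T ≤ -2.2019) ≈ 0.017
Since p ≈ 0.017 < α = 0.1, reject H0; the evidence is statistically significant.

-2.2019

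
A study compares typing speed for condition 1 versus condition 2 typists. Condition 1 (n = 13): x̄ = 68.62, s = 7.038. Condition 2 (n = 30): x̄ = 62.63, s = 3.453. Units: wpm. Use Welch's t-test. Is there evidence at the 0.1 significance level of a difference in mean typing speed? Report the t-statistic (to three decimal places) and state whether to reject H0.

t = 2.920; reject H0

Let group 1 = condition 1, group 2 = condition 2. H0: μ_1 = μ_2; H1: μ_1 ≠ μ_2 (Welch's two-sample t-test, two-sided).
t = (x̄_1 − x̄_2)/√(s_1²/n_1 + s_2²/n_2) = (68.62 − 62.63)/√(7.038²/13 + 3.453²/30) = 2.920
Welch–Satterthwaite df ≈ 14.57
Two-sided p-value ≈ 0.011
Since p ≈ 0.011 < α = 0.1, reject H0; the evidence is statistically significant.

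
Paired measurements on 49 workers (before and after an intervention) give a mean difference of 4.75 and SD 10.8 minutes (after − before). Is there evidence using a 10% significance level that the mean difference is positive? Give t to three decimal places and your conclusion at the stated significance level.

H0: μ_d = 0; H1: μ_d > 0 (paired t-test on the differences, right-tailed).
t = d̄/(s_d/√n) = 4.75/(10.8/√49) = 3.079
df = n − 1 = 48
p-value = P(T ≥ 3.079) ≈ 0.002
Since p ≈ 0.002 < α = 0.1, reject H0; the evidence is statistically significant.

t = 3.079; reject H0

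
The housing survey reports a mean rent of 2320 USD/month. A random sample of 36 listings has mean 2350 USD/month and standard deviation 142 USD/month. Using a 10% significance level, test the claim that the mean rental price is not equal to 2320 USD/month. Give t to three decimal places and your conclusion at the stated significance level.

t = 1.268; fail to reject H0

H0: μ = 2320; H1: μ ≠ 2320 (one-sample t-test, two-sided).
t = (x̄ − μ₀)/(s/√n) = (2350 − 2320)/(142/√36) = 1.268
df = n − 1 = 35
Two-sided p-value ≈ 0.213
Since p ≈ 0.213 > α = 0.1, fail to reject H0; the data do not provide sufficient evidence against H0.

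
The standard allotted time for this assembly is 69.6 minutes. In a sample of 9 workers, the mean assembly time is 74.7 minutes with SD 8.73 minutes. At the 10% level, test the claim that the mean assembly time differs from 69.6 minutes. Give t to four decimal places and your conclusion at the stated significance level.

H0: μ = 69.6; H1: μ ≠ 69.6 (one-sample t-test, two-sided).
t = (x̄ − μ₀)/(s/√n) = (74.7 − 69.6)/(8.73/√9) = 1.7526
df = n − 1 = 8
Two-sided p-value ≈ 0.118
Since p ≈ 0.118 > α = 0.1, fail to reject H0; the evidence is not statistically significant.

t = 1.7526; fail to reject H0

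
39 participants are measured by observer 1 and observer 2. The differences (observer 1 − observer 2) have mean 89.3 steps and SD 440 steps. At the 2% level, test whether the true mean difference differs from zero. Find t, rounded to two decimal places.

1.27

H0: μ_d = 0; H1: μ_d ≠ 0 (paired t-test on the differences, two-sided).
t = d̄/(s_d/√n) = 89.3/(440/√39) = 1.27
df = n − 1 = 38
Two-sided p-value ≈ 0.213
Since p ≈ 0.213 > α = 0.02, fail to reject H0; the data do not provide sufficient evidence against H0.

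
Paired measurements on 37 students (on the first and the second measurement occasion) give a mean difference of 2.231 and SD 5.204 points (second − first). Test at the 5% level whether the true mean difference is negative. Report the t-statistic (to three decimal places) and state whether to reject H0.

H0: μ_d = 0; H1: μ_d < 0 (paired t-test on the differences, left-tailed).
t = d̄/(s_d/√n) = 2.231/(5.204/√37) = 2.608
df = n − 1 = 36
p-value = P(T ≤ 2.608) ≈ 0.993
Since p ≈ 0.993 > α = 0.05, fail to reject H0; the data do not provide sufficient evidence against H0.

t = 2.608; fail to reject H0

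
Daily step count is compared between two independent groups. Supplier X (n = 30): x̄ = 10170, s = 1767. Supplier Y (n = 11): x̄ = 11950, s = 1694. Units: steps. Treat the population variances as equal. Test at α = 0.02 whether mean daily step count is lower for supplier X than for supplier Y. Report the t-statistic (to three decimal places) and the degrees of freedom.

t = -2.888, df = 39

Let group 1 = supplier X, group 2 = supplier Y. H0: μ_1 = μ_2; H1: μ_1 < μ_2 (two-sample pooled-variance t-test, left-tailed).
s_p² = [(30−1)·1767² + (11−1)·1694²]/(30+11−2) = 3057510
t = (10170 − 11950)/√[3057510·(1/30 + 1/11)] = -2.888
df = n₁ + n₂ − 2 = 39
p-value = P(T ≤ -2.888) ≈ 0.0031
Since p ≈ 0.0031 < α = 0.02, reject H0; the evidence is statistically significant.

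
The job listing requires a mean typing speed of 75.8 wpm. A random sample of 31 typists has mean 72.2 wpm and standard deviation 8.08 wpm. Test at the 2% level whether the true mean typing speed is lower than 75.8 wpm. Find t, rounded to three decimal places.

H0: μ = 75.8; H1: μ < 75.8 (one-sample t-test, left-tailed).
t = (x̄ − μ₀)/(s/√n) = (72.2 − 75.8)/(8.08/√31) = -2.481
df = n − 1 = 30
p-value = P(T ≤ -2.481) ≈ 0.009
Since p ≈ 0.009 < α = 0.02, reject H0; the evidence is statistically significant.

-2.481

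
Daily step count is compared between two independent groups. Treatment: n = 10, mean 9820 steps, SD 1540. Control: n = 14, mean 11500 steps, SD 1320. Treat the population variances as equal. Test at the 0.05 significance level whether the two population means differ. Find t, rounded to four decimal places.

-2.8693

Let group 1 = treatment, group 2 = control. H0: μ_1 = μ_2; H1: μ_1 ≠ μ_2 (two-sample pooled-variance t-test, two-sided).
s_p² = [(10−1)·1540² + (14−1)·1320²]/(10+14−2) = 1999800
t = (9820 − 11500)/√[1999800·(1/10 + 1/14)] = -2.8693
df = n₁ + n₂ − 2 = 22
Two-sided p-value ≈ 0.0089
Since p ≈ 0.0089 < α = 0.05, reject H0; the evidence is statistically significant.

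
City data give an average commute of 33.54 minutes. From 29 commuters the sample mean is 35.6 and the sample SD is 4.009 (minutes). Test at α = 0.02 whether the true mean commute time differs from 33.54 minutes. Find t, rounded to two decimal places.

H0: μ = 33.54; H1: μ ≠ 33.54 (one-sample t-test, two-sided).
t = (x̄ − μ₀)/(s/√n) = (35.6 − 33.54)/(4.009/√29) = 2.77
df = n − 1 = 28
Two-sided p-value ≈ 0.010
Since p ≈ 0.010 < α = 0.02, reject H0; the evidence is statistically significant.

2.77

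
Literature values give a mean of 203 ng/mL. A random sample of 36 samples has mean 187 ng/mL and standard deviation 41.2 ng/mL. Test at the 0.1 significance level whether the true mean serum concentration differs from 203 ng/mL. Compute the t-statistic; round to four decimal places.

-2.3301

H0: μ = 203; H1: μ ≠ 203 (one-sample t-test, two-sided).
t = (x̄ − μ₀)/(s/√n) = (187 − 203)/(41.2/√36) = -2.3301
df = n − 1 = 35
Two-sided p-value ≈ 0.026
Since p ≈ 0.026 < α = 0.1, reject H0; the data support H1.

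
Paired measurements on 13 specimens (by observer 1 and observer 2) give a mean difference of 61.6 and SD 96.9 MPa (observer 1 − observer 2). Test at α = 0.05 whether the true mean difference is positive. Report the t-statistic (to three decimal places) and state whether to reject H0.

H0: μ_d = 0; H1: μ_d > 0 (paired t-test on the differences, right-tailed).
t = d̄/(s_d/√n) = 61.6/(96.9/√13) = 2.292
df = n − 1 = 12
p-value = P(T ≥ 2.292) ≈ 0.020
Since p ≈ 0.020 < α = 0.05, reject H0; the evidence is statistically significant.

t = 2.292; reject H0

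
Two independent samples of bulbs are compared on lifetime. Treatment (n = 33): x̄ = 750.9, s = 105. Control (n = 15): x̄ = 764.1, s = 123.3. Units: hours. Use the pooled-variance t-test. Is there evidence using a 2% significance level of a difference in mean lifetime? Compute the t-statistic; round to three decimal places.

-0.382

Let group 1 = treatment, group 2 = control. H0: μ_1 = μ_2; H1: μ_1 ≠ μ_2 (two-sample pooled-variance t-test, two-sided).
s_p² = [(33−1)·105² + (15−1)·123.3²]/(33+15−2) = 12296.5
t = (750.9 − 764.1)/√[12296.5·(1/33 + 1/15)] = -0.382
df = n₁ + n₂ − 2 = 46
Two-sided p-value ≈ 0.7040
Since p ≈ 0.7040 > α = 0.02, fail to reject H0; the evidence is not statistically significant.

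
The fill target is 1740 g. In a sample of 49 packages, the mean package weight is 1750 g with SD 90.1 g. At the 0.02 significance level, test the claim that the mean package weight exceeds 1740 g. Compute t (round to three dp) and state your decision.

H0: μ = 1740; H1: μ > 1740 (one-sample t-test, right-tailed).
t = (x̄ − μ₀)/(s/√n) = (1750 − 1740)/(90.1/√49) = 0.777
df = n − 1 = 48
p-value = P(T ≥ 0.777) ≈ 0.2205
Since p ≈ 0.2205 > α = 0.02, fail to reject H0; the data do not provide sufficient evidence against H0.

t = 0.777; fail to reject H0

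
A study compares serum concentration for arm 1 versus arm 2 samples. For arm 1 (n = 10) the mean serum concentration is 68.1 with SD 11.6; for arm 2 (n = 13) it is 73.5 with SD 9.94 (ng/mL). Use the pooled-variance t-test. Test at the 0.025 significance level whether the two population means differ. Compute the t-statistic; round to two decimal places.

-1.20

Let group 1 = arm 1, group 2 = arm 2. H0: μ_1 = μ_2; H1: μ_1 ≠ μ_2 (two-sample pooled-variance t-test, two-sided).
s_p² = [(10−1)·11.6² + (13−1)·9.94²]/(10+13−2) = 114.128
t = (68.1 − 73.5)/√[114.128·(1/10 + 1/13)] = -1.20
df = n₁ + n₂ − 2 = 21
Two-sided p-value ≈ 0.243
Since p ≈ 0.243 > α = 0.025, fail to reject H0; the data do not provide sufficient evidence against H0.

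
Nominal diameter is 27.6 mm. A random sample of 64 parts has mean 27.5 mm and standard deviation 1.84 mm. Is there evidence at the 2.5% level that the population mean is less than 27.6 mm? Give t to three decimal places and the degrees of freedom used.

t = -0.435, df = 63

H0: μ = 27.6; H1: μ < 27.6 (one-sample t-test, left-tailed).
t = (x̄ − μ₀)/(s/√n) = (27.5 − 27.6)/(1.84/√64) = -0.435
df = n − 1 = 63
p-value = P(T ≤ -0.435) ≈ 0.333
Since p ≈ 0.333 > α = 0.025, fail to reject H0; the data do not provide sufficient evidence against H0.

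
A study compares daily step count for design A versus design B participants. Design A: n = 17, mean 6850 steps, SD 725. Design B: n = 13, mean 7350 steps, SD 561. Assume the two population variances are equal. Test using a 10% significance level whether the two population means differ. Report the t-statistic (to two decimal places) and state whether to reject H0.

t = -2.06; reject H0

Let group 1 = design A, group 2 = design B. H0: μ_1 = μ_2; H1: μ_1 ≠ μ_2 (two-sample pooled-variance t-test, two-sided).
s_p² = [(17−1)·725² + (13−1)·561²]/(17+13−2) = 435238
t = (6850 − 7350)/√[435238·(1/17 + 1/13)] = -2.06
df = n₁ + n₂ − 2 = 28
Two-sided p-value ≈ 0.0491
Since p ≈ 0.0491 < α = 0.1, reject H0; the evidence is statistically significant.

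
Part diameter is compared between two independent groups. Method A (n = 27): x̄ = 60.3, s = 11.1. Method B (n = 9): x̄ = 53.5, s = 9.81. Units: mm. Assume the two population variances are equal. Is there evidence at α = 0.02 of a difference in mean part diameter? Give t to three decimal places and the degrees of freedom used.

t = 1.634, df = 34

Let group 1 = method A, group 2 = method B. H0: μ_1 = μ_2; H1: μ_1 ≠ μ_2 (two-sample pooled-variance t-test, two-sided).
s_p² = [(27−1)·11.1² + (9−1)·9.81²]/(27+9−2) = 116.863
t = (60.3 − 53.5)/√[116.863·(1/27 + 1/9)] = 1.634
df = n₁ + n₂ − 2 = 34
Two-sided p-value ≈ 0.111
Since p ≈ 0.111 > α = 0.02, fail to reject H0; the data do not provide sufficient evidence against H0.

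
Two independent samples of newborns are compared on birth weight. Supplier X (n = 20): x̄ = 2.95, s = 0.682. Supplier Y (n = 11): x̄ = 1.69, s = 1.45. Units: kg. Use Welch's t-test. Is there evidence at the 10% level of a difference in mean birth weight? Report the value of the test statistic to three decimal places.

Let group 1 = supplier X, group 2 = supplier Y. H0: μ_1 = μ_2; H1: μ_1 ≠ μ_2 (Welch's two-sample t-test, two-sided).
t = (x̄_1 − x̄_2)/√(s_1²/n_1 + s_2²/n_2) = (2.95 − 1.69)/√(0.682²/20 + 1.45²/11) = 2.721
Welch–Satterthwaite df ≈ 12.48
Two-sided p-value ≈ 0.0180
Since p ≈ 0.0180 < α = 0.1, reject H0; the evidence is statistically significant.

2.721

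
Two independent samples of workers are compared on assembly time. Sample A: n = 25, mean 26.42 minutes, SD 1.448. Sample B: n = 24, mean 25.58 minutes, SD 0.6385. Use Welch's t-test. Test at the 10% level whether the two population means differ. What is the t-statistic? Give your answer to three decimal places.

Let group 1 = sample A, group 2 = sample B. H0: μ_1 = μ_2; H1: μ_1 ≠ μ_2 (Welch's two-sample t-test, two-sided).
t = (x̄_1 − x̄_2)/√(s_1²/n_1 + s_2²/n_2) = (26.42 − 25.58)/√(1.448²/25 + 0.6385²/24) = 2.645
Welch–Satterthwaite df ≈ 33.28
Two-sided p-value ≈ 0.0124
Since p ≈ 0.0124 < α = 0.1, reject H0; the evidence is statistically significant.

2.645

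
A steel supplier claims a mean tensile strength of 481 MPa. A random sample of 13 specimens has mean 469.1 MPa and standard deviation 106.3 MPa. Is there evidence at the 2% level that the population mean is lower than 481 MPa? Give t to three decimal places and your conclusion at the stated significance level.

t = -0.404; fail to reject H0

H0: μ = 481; H1: μ < 481 (one-sample t-test, left-tailed).
t = (x̄ − μ₀)/(s/√n) = (469.1 − 481)/(106.3/√13) = -0.404
df = n − 1 = 12
p-value = P(T ≤ -0.404) ≈ 0.347
Since p ≈ 0.347 > α = 0.02, fail to reject H0; the data do not provide sufficient evidence against H0.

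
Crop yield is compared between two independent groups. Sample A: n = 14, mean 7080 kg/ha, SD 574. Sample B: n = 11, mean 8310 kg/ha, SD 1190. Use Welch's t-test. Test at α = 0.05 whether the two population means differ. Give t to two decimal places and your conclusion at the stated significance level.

t = -3.15; reject H0

Let group 1 = sample A, group 2 = sample B. H0: μ_1 = μ_2; H1: μ_1 ≠ μ_2 (Welch's two-sample t-test, two-sided).
t = (x̄_1 − x̄_2)/√(s_1²/n_1 + s_2²/n_2) = (7080 − 8310)/√(574²/14 + 1190²/11) = -3.15
Welch–Satterthwaite df ≈ 13.64
Two-sided p-value ≈ 0.007
Since p ≈ 0.007 < α = 0.05, reject H0; the evidence is statistically significant.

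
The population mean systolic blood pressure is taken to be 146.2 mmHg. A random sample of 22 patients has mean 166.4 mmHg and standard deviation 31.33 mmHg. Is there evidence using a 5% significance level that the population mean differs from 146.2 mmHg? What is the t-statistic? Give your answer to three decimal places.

H0: μ = 146.2; H1: μ ≠ 146.2 (one-sample t-test, two-sided).
t = (x̄ − μ₀)/(s/√n) = (166.4 − 146.2)/(31.33/√22) = 3.024
df = n − 1 = 21
Two-sided p-value ≈ 0.006
Since p ≈ 0.006 < α = 0.05, reject H0; the data support H1.

3.024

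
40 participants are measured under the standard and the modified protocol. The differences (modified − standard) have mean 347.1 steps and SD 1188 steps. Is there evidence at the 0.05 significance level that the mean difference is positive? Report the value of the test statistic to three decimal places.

H0: μ_d = 0; H1: μ_d > 0 (paired t-test on the differences, right-tailed).
t = d̄/(s_d/√n) = 347.1/(1188/√40) = 1.848
df = n − 1 = 39
p-value = P(T ≥ 1.848) ≈ 0.036
Since p ≈ 0.036 < α = 0.05, reject H0; the evidence is statistically significant.

1.848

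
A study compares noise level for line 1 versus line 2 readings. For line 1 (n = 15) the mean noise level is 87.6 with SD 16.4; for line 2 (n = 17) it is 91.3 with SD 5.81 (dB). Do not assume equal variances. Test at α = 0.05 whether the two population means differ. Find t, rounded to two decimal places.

Let group 1 = line 1, group 2 = line 2. H0: μ_1 = μ_2; H1: μ_1 ≠ μ_2 (Welch's two-sample t-test, two-sided).
t = (x̄_1 − x̄_2)/√(s_1²/n_1 + s_2²/n_2) = (87.6 − 91.3)/√(16.4²/15 + 5.81²/17) = -0.83
Welch–Satterthwaite df ≈ 17.09
Two-sided p-value ≈ 0.4185
Since p ≈ 0.4185 > α = 0.05, fail to reject H0; the evidence is not statistically significant.

-0.83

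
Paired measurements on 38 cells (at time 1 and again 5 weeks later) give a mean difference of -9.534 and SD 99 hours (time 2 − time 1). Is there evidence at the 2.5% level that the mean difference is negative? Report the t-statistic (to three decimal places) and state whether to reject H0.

H0: μ_d = 0; H1: μ_d < 0 (paired t-test on the differences, left-tailed).
t = d̄/(s_d/√n) = -9.534/(99/√38) = -0.594
df = n − 1 = 37
p-value = P(T ≤ -0.594) ≈ 0.278
Since p ≈ 0.278 > α = 0.025, fail to reject H0; the evidence is not statistically significant.

t = -0.594; fail to reject H0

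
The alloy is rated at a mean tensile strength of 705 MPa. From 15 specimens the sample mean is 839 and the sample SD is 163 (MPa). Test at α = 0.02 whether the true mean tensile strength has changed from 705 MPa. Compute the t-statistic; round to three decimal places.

3.184

H0: μ = 705; H1: μ ≠ 705 (one-sample t-test, two-sided).
t = (x̄ − μ₀)/(s/√n) = (839 − 705)/(163/√15) = 3.184
df = n − 1 = 14
Two-sided p-value ≈ 0.007
Since p ≈ 0.007 < α = 0.02, reject H0; the data support H1.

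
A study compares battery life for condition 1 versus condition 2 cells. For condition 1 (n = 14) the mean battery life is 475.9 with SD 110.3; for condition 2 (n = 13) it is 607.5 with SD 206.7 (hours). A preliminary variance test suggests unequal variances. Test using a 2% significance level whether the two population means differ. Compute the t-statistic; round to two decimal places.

-2.04

Let group 1 = condition 1, group 2 = condition 2. H0: μ_1 = μ_2; H1: μ_1 ≠ μ_2 (Welch's two-sample t-test, two-sided).
t = (x̄_1 − x̄_2)/√(s_1²/n_1 + s_2²/n_2) = (475.9 − 607.5)/√(110.3²/14 + 206.7²/13) = -2.04
Welch–Satterthwaite df ≈ 18.02
Two-sided p-value ≈ 0.0561
Since p ≈ 0.0561 > α = 0.02, fail to reject H0; the data do not provide sufficient evidence against H0.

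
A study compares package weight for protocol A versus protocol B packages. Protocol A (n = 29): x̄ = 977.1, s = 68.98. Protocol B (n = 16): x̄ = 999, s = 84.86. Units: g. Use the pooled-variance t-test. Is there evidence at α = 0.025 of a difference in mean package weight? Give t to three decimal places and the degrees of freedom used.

Let group 1 = protocol A, group 2 = protocol B. H0: μ_1 = μ_2; H1: μ_1 ≠ μ_2 (two-sample pooled-variance t-test, two-sided).
s_p² = [(29−1)·68.98² + (16−1)·84.86²]/(29+16−2) = 5610.44
t = (977.1 − 999)/√[5610.44·(1/29 + 1/16)] = -0.939
df = n₁ + n₂ − 2 = 43
Two-sided p-value ≈ 0.353
Since p ≈ 0.353 > α = 0.025, fail to reject H0; the evidence is not statistically significant.

t = -0.939, df = 43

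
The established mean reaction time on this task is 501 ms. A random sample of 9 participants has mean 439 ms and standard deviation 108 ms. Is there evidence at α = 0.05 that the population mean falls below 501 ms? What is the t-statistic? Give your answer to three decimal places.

-1.722

H0: μ = 501; H1: μ < 501 (one-sample t-test, left-tailed).
t = (x̄ − μ₀)/(s/√n) = (439 − 501)/(108/√9) = -1.722
df = n − 1 = 8
p-value = P(T ≤ -1.722) ≈ 0.0617
Since p ≈ 0.0617 > α = 0.05, fail to reject H0; the evidence is not statistically significant.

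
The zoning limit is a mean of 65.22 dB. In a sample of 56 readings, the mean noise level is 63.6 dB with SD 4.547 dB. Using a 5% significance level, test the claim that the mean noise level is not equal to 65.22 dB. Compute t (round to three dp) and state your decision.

t = -2.666; reject H0

H0: μ = 65.22; H1: μ ≠ 65.22 (one-sample t-test, two-sided).
t = (x̄ − μ₀)/(s/√n) = (63.6 − 65.22)/(4.547/√56) = -2.666
df = n − 1 = 55
Two-sided p-value ≈ 0.010
Since p ≈ 0.010 < α = 0.05, reject H0; the data support H1.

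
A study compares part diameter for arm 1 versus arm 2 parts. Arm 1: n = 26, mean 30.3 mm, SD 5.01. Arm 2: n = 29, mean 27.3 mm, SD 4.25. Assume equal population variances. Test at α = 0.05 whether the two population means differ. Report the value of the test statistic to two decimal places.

Let group 1 = arm 1, group 2 = arm 2. H0: μ_1 = μ_2; H1: μ_1 ≠ μ_2 (two-sample pooled-variance t-test, two-sided).
s_p² = [(26−1)·5.01² + (29−1)·4.25²]/(26+29−2) = 21.3821
t = (30.3 − 27.3)/√[21.3821·(1/26 + 1/29)] = 2.40
df = n₁ + n₂ − 2 = 53
Two-sided p-value ≈ 0.020
Since p ≈ 0.020 < α = 0.05, reject H0; the data support H1.

2.40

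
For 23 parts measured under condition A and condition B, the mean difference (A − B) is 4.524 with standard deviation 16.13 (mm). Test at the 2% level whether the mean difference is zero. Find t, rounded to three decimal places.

1.345

H0: μ_d = 0; H1: μ_d ≠ 0 (paired t-test on the differences, two-sided).
t = d̄/(s_d/√n) = 4.524/(16.13/√23) = 1.345
df = n − 1 = 22
Two-sided p-value ≈ 0.1923
Since p ≈ 0.1923 > α = 0.02, fail to reject H0; the data do not provide sufficient evidence against H0.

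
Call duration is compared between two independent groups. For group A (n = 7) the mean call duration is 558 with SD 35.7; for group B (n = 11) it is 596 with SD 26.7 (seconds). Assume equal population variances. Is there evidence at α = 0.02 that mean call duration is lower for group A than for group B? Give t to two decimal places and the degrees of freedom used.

Let group 1 = group A, group 2 = group B. H0: μ_1 = μ_2; H1: μ_1 < μ_2 (two-sample pooled-variance t-test, left-tailed).
s_p² = [(7−1)·35.7² + (11−1)·26.7²]/(7+11−2) = 923.49
t = (558 − 596)/√[923.49·(1/7 + 1/11)] = -2.59
df = n₁ + n₂ − 2 = 16
p-value = P(T ≤ -2.59) ≈ 0.0099
Since p ≈ 0.0099 < α = 0.02, reject H0; the data support H1.

t = -2.59, df = 16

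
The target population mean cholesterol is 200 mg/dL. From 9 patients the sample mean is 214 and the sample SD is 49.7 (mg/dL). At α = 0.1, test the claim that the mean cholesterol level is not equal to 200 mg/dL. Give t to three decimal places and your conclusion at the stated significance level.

H0: μ = 200; H1: μ ≠ 200 (one-sample t-test, two-sided).
t = (x̄ − μ₀)/(s/√n) = (214 − 200)/(49.7/√9) = 0.845
df = n − 1 = 8
Two-sided p-value ≈ 0.4226
Since p ≈ 0.4226 > α = 0.1, fail to reject H0; the data do not provide sufficient evidence against H0.

t = 0.845; fail to reject H0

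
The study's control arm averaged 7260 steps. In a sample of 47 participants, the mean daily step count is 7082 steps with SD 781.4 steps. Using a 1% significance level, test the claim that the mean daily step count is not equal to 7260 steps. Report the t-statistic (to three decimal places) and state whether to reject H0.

t = -1.562; fail to reject H0

H0: μ = 7260; H1: μ ≠ 7260 (one-sample t-test, two-sided).
t = (x̄ − μ₀)/(s/√n) = (7082 − 7260)/(781.4/√47) = -1.562
df = n − 1 = 46
Two-sided p-value ≈ 0.125
Since p ≈ 0.125 > α = 0.01, fail to reject H0; the evidence is not statistically significant.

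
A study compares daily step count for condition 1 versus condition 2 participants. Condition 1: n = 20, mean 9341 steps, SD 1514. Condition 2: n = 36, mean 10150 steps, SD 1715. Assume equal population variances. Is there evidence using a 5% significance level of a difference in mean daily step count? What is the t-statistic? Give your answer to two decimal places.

Let group 1 = condition 1, group 2 = condition 2. H0: μ_1 = μ_2; H1: μ_1 ≠ μ_2 (two-sample pooled-variance t-test, two-sided).
s_p² = [(20−1)·1514² + (36−1)·1715²]/(20+36−2) = 2712860
t = (9341 − 10150)/√[2712860·(1/20 + 1/36)] = -1.76
df = n₁ + n₂ − 2 = 54
Two-sided p-value ≈ 0.084
Since p ≈ 0.084 > α = 0.05, fail to reject H0; the evidence is not statistically significant.

-1.76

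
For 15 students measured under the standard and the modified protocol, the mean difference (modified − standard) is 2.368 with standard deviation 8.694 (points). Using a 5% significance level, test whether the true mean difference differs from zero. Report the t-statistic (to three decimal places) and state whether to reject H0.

t = 1.055; fail to reject H0

H0: μ_d = 0; H1: μ_d ≠ 0 (paired t-test on the differences, two-sided).
t = d̄/(s_d/√n) = 2.368/(8.694/√15) = 1.055
df = n − 1 = 14
Two-sided p-value ≈ 0.309
Since p ≈ 0.309 > α = 0.05, fail to reject H0; the evidence is not statistically significant.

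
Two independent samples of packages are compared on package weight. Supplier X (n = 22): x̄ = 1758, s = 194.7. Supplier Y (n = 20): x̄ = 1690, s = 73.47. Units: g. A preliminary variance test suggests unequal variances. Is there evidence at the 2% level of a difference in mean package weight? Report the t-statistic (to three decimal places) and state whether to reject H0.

t = 1.523; fail to reject H0

Let group 1 = supplier X, group 2 = supplier Y. H0: μ_1 = μ_2; H1: μ_1 ≠ μ_2 (Welch's two-sample t-test, two-sided).
t = (x̄_1 − x̄_2)/√(s_1²/n_1 + s_2²/n_2) = (1758 − 1690)/√(194.7²/22 + 73.47²/20) = 1.523
Welch–Satterthwaite df ≈ 27.35
Two-sided p-value ≈ 0.1392
Since p ≈ 0.1392 > α = 0.02, fail to reject H0; the data do not provide sufficient evidence against H0.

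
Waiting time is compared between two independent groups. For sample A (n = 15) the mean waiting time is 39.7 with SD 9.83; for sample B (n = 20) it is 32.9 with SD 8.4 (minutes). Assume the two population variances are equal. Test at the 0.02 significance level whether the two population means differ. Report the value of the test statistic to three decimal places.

2.204

Let group 1 = sample A, group 2 = sample B. H0: μ_1 = μ_2; H1: μ_1 ≠ μ_2 (two-sample pooled-variance t-test, two-sided).
s_p² = [(15−1)·9.83² + (20−1)·8.4²]/(15+20−2) = 81.6195
t = (39.7 − 32.9)/√[81.6195·(1/15 + 1/20)] = 2.204
df = n₁ + n₂ − 2 = 33
Two-sided p-value ≈ 0.035
Since p ≈ 0.035 > α = 0.02, fail to reject H0; the evidence is not statistically significant.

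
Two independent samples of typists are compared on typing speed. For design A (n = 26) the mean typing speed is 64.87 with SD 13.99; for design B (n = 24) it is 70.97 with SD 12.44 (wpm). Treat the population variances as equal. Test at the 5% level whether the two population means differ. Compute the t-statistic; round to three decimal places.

Let group 1 = design A, group 2 = design B. H0: μ_1 = μ_2; H1: μ_1 ≠ μ_2 (two-sample pooled-variance t-test, two-sided).
s_p² = [(26−1)·13.99² + (24−1)·12.44²]/(26+24−2) = 176.09
t = (64.87 − 70.97)/√[176.09·(1/26 + 1/24)] = -1.624
df = n₁ + n₂ − 2 = 48
Two-sided p-value ≈ 0.111
Since p ≈ 0.111 > α = 0.05, fail to reject H0; the evidence is not statistically significant.

-1.624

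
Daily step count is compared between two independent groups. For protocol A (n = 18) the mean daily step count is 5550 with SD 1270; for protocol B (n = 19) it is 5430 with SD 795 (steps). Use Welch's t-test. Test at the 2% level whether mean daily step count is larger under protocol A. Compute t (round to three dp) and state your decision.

t = 0.342; fail to reject H0

Let group 1 = protocol A, group 2 = protocol B. H0: μ_1 = μ_2; H1: μ_1 > μ_2 (Welch's two-sample t-test, right-tailed).
t = (x̄_1 − x̄_2)/√(s_1²/n_1 + s_2²/n_2) = (5550 − 5430)/√(1270²/18 + 795²/19) = 0.342
Welch–Satterthwaite df ≈ 28.28
p-value = P(T ≥ 0.342) ≈ 0.367
Since p ≈ 0.367 > α = 0.02, fail to reject H0; the evidence is not statistically significant.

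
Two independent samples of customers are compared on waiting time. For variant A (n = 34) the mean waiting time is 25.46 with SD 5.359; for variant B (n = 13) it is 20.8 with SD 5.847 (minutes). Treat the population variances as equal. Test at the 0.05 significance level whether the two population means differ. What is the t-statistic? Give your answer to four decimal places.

2.6014

Let group 1 = variant A, group 2 = variant B. H0: μ_1 = μ_2; H1: μ_1 ≠ μ_2 (two-sample pooled-variance t-test, two-sided).
s_p² = [(34−1)·5.359² + (13−1)·5.847²]/(34+13−2) = 30.1772
t = (25.46 − 20.8)/√[30.1772·(1/34 + 1/13)] = 2.6014
df = n₁ + n₂ − 2 = 45
Two-sided p-value ≈ 0.0125
Since p ≈ 0.0125 < α = 0.05, reject H0; the evidence is statistically significant.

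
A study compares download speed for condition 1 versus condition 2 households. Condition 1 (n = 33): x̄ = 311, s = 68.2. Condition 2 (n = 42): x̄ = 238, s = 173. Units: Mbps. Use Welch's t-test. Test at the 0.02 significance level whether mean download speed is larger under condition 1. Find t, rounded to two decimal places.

2.50

Let group 1 = condition 1, group 2 = condition 2. H0: μ_1 = μ_2; H1: μ_1 > μ_2 (Welch's two-sample t-test, right-tailed).
t = (x̄_1 − x̄_2)/√(s_1²/n_1 + s_2²/n_2) = (311 − 238)/√(68.2²/33 + 173²/42) = 2.50
Welch–Satterthwaite df ≈ 56.02
p-value = P(T ≥ 2.50) ≈ 0.0077
Since p ≈ 0.0077 < α = 0.02, reject H0; the data support H1.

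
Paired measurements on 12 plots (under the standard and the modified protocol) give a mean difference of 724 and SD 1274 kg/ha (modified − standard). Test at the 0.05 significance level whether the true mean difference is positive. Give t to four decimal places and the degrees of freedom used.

H0: μ_d = 0; H1: μ_d > 0 (paired t-test on the differences, right-tailed).
t = d̄/(s_d/√n) = 724/(1274/√12) = 1.9686
df = n − 1 = 11
p-value = P(T ≥ 1.9686) ≈ 0.0374
Since p ≈ 0.0374 < α = 0.05, reject H0; the data support H1.

t = 1.9686, df = 11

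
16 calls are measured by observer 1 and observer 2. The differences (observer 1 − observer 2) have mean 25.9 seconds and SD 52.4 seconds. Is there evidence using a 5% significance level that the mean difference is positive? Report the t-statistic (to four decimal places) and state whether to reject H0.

t = 1.9771; reject H0

H0: μ_d = 0; H1: μ_d > 0 (paired t-test on the differences, right-tailed).
t = d̄/(s_d/√n) = 25.9/(52.4/√16) = 1.9771
df = n − 1 = 15
p-value = P(T ≥ 1.9771) ≈ 0.0334
Since p ≈ 0.0334 < α = 0.05, reject H0; the data support H1.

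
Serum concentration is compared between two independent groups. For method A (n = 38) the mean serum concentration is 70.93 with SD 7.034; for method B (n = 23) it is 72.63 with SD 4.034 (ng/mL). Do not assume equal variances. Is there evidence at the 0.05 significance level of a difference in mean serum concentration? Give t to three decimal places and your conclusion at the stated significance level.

Let group 1 = method A, group 2 = method B. H0: μ_1 = μ_2; H1: μ_1 ≠ μ_2 (Welch's two-sample t-test, two-sided).
t = (x̄_1 − x̄_2)/√(s_1²/n_1 + s_2²/n_2) = (70.93 − 72.63)/√(7.034²/38 + 4.034²/23) = -1.199
Welch–Satterthwaite df ≈ 58.89
Two-sided p-value ≈ 0.235
Since p ≈ 0.235 > α = 0.05, fail to reject H0; the data do not provide sufficient evidence against H0.

t = -1.199; fail to reject H0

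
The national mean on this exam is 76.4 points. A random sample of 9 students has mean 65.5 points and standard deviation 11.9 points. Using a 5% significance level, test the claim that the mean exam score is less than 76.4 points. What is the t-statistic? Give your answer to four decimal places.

H0: μ = 76.4; H1: μ < 76.4 (one-sample t-test, left-tailed).
t = (x̄ − μ₀)/(s/√n) = (65.5 − 76.4)/(11.9/√9) = -2.7479
df = n − 1 = 8
p-value = P(T ≤ -2.7479) ≈ 0.013
Since p ≈ 0.013 < α = 0.05, reject H0; the data support H1.

-2.7479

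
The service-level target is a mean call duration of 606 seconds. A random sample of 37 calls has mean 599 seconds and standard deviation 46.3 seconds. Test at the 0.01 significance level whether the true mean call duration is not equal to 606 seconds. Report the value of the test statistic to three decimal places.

-0.920

H0: μ = 606; H1: μ ≠ 606 (one-sample t-test, two-sided).
t = (x̄ − μ₀)/(s/√n) = (599 − 606)/(46.3/√37) = -0.920
df = n − 1 = 36
Two-sided p-value ≈ 0.364
Since p ≈ 0.364 > α = 0.01, fail to reject H0; the data do not provide sufficient evidence against H0.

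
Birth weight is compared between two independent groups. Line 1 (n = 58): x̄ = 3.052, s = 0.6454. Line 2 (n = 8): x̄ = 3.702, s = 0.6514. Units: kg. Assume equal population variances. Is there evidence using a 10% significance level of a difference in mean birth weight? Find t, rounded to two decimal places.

-2.67

Let group 1 = line 1, group 2 = line 2. H0: μ_1 = μ_2; H1: μ_1 ≠ μ_2 (two-sample pooled-variance t-test, two-sided).
s_p² = [(58−1)·0.6454² + (8−1)·0.6514²]/(58+8−2) = 0.417392
t = (3.052 − 3.702)/√[0.417392·(1/58 + 1/8)] = -2.67
df = n₁ + n₂ − 2 = 64
Two-sided p-value ≈ 0.010
Since p ≈ 0.010 < α = 0.1, reject H0; the evidence is statistically significant.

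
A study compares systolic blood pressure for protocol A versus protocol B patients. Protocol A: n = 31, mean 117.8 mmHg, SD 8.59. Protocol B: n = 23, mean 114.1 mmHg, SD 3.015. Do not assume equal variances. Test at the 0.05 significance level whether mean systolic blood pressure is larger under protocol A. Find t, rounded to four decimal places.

2.2209

Let group 1 = protocol A, group 2 = protocol B. H0: μ_1 = μ_2; H1: μ_1 > μ_2 (Welch's two-sample t-test, right-tailed).
t = (x̄_1 − x̄_2)/√(s_1²/n_1 + s_2²/n_2) = (117.8 − 114.1)/√(8.59²/31 + 3.015²/23) = 2.2209
Welch–Satterthwaite df ≈ 39.31
p-value = P(T ≥ 2.2209) ≈ 0.016
Since p ≈ 0.016 < α = 0.05, reject H0; the data support H1.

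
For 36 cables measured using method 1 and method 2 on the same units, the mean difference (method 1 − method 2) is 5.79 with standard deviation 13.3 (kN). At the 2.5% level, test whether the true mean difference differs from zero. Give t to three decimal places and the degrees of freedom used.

t = 2.612, df = 35

H0: μ_d = 0; H1: μ_d ≠ 0 (paired t-test on the differences, two-sided).
t = d̄/(s_d/√n) = 5.79/(13.3/√36) = 2.612
df = n − 1 = 35
Two-sided p-value ≈ 0.013
Since p ≈ 0.013 < α = 0.025, reject H0; the data support H1.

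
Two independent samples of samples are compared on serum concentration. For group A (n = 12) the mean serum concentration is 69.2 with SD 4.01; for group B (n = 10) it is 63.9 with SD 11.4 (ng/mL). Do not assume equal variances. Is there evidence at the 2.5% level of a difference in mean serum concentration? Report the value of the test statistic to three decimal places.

1.400

Let group 1 = group A, group 2 = group B. H0: μ_1 = μ_2; H1: μ_1 ≠ μ_2 (Welch's two-sample t-test, two-sided).
t = (x̄_1 − x̄_2)/√(s_1²/n_1 + s_2²/n_2) = (69.2 − 63.9)/√(4.01²/12 + 11.4²/10) = 1.400
Welch–Satterthwaite df ≈ 10.86
Two-sided p-value ≈ 0.189
Since p ≈ 0.189 > α = 0.025, fail to reject H0; the evidence is not statistically significant.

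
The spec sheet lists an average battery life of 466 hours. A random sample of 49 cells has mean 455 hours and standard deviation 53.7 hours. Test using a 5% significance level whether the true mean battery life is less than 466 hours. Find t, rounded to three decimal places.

H0: μ = 466; H1: μ < 466 (one-sample t-test, left-tailed).
t = (x̄ − μ₀)/(s/√n) = (455 − 466)/(53.7/√49) = -1.434
df = n − 1 = 48
p-value = P(T ≤ -1.434) ≈ 0.0790
Since p ≈ 0.0790 > α = 0.05, fail to reject H0; the data do not provide sufficient evidence against H0.

-1.434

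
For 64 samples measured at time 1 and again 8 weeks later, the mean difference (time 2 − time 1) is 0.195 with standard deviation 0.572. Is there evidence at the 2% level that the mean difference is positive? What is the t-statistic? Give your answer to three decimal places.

H0: μ_d = 0; H1: μ_d > 0 (paired t-test on the differences, right-tailed).
t = d̄/(s_d/√n) = 0.195/(0.572/√64) = 2.727
df = n − 1 = 63
p-value = P(T ≥ 2.727) ≈ 0.0041
Since p ≈ 0.0041 < α = 0.02, reject H0; the data support H1.

2.727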